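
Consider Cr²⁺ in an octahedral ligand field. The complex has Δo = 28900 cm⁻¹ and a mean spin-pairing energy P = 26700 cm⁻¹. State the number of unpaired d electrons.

Cr sits in group 6; removing 2 electrons leaves Cr²⁺ with 6 − 2 = 4 d electrons.
Since Δo = 28900 cm⁻¹ > P = 26700 cm⁻¹, the complex adopts the low-spin configuration.
Configuration: t2g^4 e_g^0.
Unpaired electrons: 2.

2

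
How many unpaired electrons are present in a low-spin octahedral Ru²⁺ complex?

0

Ru sits in group 8; removing 2 electrons leaves Ru²⁺ with 8 − 2 = 6 d electrons.
Configuration: t₂g⁶ eg⁰, giving 0 unpaired electrons.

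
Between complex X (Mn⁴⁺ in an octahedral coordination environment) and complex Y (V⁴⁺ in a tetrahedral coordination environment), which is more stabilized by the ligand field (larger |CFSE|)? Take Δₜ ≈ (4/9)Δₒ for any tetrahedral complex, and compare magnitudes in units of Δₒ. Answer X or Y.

X

X: Group 7 minus oxidation state +4 gives a d³ configuration for Mn⁴⁺; t2g^3 e_g^0, CFSE = -1.2Δₒ.
Y: V⁴⁺: group 5, so d-count = 5 − 4 = 1; Tetrahedral splitting is small, so the complex is high-spin; e¹ t₂⁰, CFSE = -0.6Δₜ ≈ -0.27Δₒ.
So X has the larger |CFSE|.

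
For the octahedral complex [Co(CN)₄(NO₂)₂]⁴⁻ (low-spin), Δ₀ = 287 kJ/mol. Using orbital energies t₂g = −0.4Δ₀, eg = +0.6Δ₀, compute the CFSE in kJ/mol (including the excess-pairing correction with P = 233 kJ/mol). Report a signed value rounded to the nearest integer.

Ligand charges: 4×(-1) from CN⁻ and 2×(-1) from NO₂⁻ sum to -6; with overall charge -4, Co is +2.
Co sits in group 9; removing 2 electrons leaves Co²⁺ with 9 − 2 = 7 d electrons.
Electron filling gives t₂g⁶ eg¹.
Orbital CFSE = 6(-0.4) + 1(0.6) = -1.8Δ₀ = -1.8 × 287 = -517 kJ/mol.
Pairing penalty: 3 pairs vs 2 in the high-spin reference → 1 extra × P = 233 kJ/mol.
Combining: -517 + 233 = -284 kJ/mol.

-284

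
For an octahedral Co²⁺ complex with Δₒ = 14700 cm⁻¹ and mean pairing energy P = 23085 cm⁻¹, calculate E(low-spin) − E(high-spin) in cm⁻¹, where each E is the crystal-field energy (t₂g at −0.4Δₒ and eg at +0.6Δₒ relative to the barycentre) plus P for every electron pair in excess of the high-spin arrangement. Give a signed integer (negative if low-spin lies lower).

8385

Co is in group 9, so Co²⁺ is d⁷ (9 − 2 = 7).
High-spin d⁷ fills as t₂g⁵ eg² with CFSE 5(−0.4) + 2(+0.6) = -0.8Δₒ = -11760 cm⁻¹.
Low-spin t₂g⁶ eg¹ gives -1.8Δₒ = -26460 cm⁻¹, but forming 1 extra pair costs 1P = 23085 cm⁻¹, so E(LS) = -26460 + 23085 = -3375 cm⁻¹.
E(LS) − E(HS) = -3375 − (-11760) = 8385 cm⁻¹.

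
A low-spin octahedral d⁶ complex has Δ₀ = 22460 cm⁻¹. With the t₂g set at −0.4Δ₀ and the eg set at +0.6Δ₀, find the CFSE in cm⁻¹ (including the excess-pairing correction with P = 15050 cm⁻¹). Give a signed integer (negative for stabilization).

The d⁶ electrons fill as t₂g⁶ eg⁰.
The orbital stabilization is -2.4Δ₀ = -2.4 × 22460 = -53904 cm⁻¹.
High-spin d⁶ would be t₂g⁴ eg² with 1 pair; low-spin has 3, so 2 excess pairs cost +2P = +30100 cm⁻¹.
Combining: -53904 + 30100 = -23804 cm⁻¹.

-23804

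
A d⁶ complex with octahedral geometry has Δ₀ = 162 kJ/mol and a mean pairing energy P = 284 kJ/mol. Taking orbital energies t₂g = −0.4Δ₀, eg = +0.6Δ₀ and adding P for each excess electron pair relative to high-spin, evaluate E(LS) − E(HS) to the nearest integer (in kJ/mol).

High-spin: t₂g⁴ eg², CFSE = -0.4Δ₀ = -65 kJ/mol.
Low-spin t₂g⁶ eg⁰ gives -2.4Δ₀ = -389 kJ/mol, but forming 2 extra pairs costs 2P = 568 kJ/mol, so E(LS) = -389 + 568 = 179 kJ/mol.
Thus E(LS) − E(HS) = 244 kJ/mol.

244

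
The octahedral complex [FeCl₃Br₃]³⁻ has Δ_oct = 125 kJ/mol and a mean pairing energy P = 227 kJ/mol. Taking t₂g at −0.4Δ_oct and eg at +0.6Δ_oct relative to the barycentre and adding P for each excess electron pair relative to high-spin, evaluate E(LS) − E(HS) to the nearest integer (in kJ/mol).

204

Ligand charges: 3×(-1) from Cl⁻ and 3×(-1) from Br⁻ sum to -6; with overall charge -3, Fe is +3.
Group 8 minus oxidation state +3 gives a d⁵ configuration for Fe³⁺.
High-spin: t₂g³ eg², CFSE = 0.0Δ_oct = 0 kJ/mol.
For low-spin the configuration is t₂g⁵ eg⁰: orbital energy -2.0 × 125 = -250 kJ/mol, and 2 additional pairs relative to high-spin add 454 kJ/mol, giving 204 kJ/mol.
Thus E(LS) − E(HS) = 204 kJ/mol.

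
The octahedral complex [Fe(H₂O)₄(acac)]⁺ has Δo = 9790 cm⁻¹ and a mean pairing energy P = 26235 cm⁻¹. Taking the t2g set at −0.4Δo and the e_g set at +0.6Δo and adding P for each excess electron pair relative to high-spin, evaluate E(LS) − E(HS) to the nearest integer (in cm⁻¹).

Ligand charges: 4×(+0) from H₂O and 1×(-1) from acac⁻ sum to -1; with overall charge +1, Fe is +2.
Fe²⁺: group 8, so d-count = 8 − 2 = 6.
High-spin d⁶ fills as t2g^4 e_g^2 with CFSE 4(−0.4) + 2(+0.6) = -0.4Δo = -3916 cm⁻¹.
Low-spin t2g^6 e_g^0 gives -2.4Δo = -23496 cm⁻¹, but forming 2 extra pairs costs 2P = 52470 cm⁻¹, so E(LS) = -23496 + 52470 = 28974 cm⁻¹.
Thus E(LS) − E(HS) = 32890 cm⁻¹.

32890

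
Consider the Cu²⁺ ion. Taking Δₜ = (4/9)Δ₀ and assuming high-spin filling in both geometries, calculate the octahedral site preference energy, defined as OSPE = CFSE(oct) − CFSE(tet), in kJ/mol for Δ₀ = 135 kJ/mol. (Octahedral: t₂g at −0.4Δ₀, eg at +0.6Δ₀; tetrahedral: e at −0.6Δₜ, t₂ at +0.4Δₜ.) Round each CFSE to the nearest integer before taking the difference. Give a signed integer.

-57

Cu²⁺: group 11, so d-count = 11 − 2 = 9.
In an octahedral site d⁹ (HS) is t2g^6 e_g^3, giving CFSE(oct) = -0.6Δ₀ = -81 kJ/mol.
Tetrahedral e^4 t2^5 gives -0.4Δₜ = -0.4 × (4/9) × 135 = -24 kJ/mol.
OSPE = CFSE(oct) − CFSE(tet) = -81 − (-24) = -57 kJ/mol.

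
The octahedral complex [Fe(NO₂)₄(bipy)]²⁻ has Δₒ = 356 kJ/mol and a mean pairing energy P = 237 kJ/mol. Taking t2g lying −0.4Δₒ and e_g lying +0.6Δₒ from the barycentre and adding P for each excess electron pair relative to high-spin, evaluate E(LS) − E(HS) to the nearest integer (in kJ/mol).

Ligand charges: 4×(-1) from NO₂⁻ and 1×(+0) from bipy sum to -4; with overall charge -2, Fe is +2.
Fe²⁺: group 8, so d-count = 8 − 2 = 6.
High-spin: t2g^4 e_g^2, CFSE = -0.4Δₒ = -142 kJ/mol.
For low-spin the configuration is t2g^6 e_g^0: orbital energy -2.4 × 356 = -854 kJ/mol, and 2 additional pairs relative to high-spin add 474 kJ/mol, giving -380 kJ/mol.
E(LS) − E(HS) = -380 − (-142) = -238 kJ/mol.

-238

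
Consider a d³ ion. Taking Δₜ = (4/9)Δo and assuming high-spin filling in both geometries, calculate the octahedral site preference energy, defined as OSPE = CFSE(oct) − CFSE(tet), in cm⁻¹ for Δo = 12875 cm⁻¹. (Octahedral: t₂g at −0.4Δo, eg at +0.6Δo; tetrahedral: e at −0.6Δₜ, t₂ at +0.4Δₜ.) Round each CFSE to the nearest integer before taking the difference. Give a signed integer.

Octahedral (high-spin): t₂g³ eg⁰, CFSE = 3(−0.4) + 0(+0.6) = -1.2Δo = -1.2 × 12875 = -15450 cm⁻¹.
In a tetrahedral site the filling is e² t₂¹: CFSE(tet) = -0.8Δₜ = -0.8 × (4/9)(12875) = -4578 cm⁻¹.
OSPE = CFSE(oct) − CFSE(tet) = -15450 − (-4578) = -10872 cm⁻¹.

-10872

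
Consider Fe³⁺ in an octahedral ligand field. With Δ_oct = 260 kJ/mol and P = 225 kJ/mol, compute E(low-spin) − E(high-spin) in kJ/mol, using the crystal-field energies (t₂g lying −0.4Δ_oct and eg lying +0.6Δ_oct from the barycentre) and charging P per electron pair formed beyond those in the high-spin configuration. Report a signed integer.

Fe sits in group 8; removing 3 electrons leaves Fe³⁺ with 8 − 3 = 5 d electrons.
High-spin d⁵ fills as t₂g³ eg² with CFSE 3(−0.4) + 2(+0.6) = 0.0Δ_oct = 0 kJ/mol.
Low-spin: t₂g⁵ eg⁰, orbital CFSE = -2.0Δ_oct = -520 kJ/mol; plus 2 excess pairs × P = +450 kJ/mol; total -70 kJ/mol.
E(LS) − E(HS) = -70 − (0) = -70 kJ/mol.

-70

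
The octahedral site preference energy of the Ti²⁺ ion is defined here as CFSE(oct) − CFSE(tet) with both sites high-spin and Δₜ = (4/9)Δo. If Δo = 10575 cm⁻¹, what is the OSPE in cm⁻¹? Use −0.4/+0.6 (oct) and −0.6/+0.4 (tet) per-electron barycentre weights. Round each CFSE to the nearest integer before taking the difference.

Ti sits in group 4; removing 2 electrons leaves Ti²⁺ with 4 − 2 = 2 d electrons.
In an octahedral site d² (HS) is t2g^2 e_g^0, giving CFSE(oct) = -0.8Δo = -8460 cm⁻¹.
Tetrahedral e^2 t2^0 gives -1.2Δₜ = -1.2 × (4/9) × 10575 = -5640 cm⁻¹.
OSPE = CFSE(oct) − CFSE(tet) = -8460 − (-5640) = -2820 cm⁻¹.

-2820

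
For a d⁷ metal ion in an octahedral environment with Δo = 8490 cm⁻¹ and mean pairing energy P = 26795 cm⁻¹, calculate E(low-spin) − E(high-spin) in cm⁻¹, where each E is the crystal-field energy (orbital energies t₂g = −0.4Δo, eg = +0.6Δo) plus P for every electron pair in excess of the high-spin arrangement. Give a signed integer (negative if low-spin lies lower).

In the high-spin limit (t₂g⁵ eg²) the orbital term is -0.8Δo = -6792 cm⁻¹, with no excess pairing.
Low-spin: t₂g⁶ eg¹, orbital CFSE = -1.8Δo = -15282 cm⁻¹; plus 1 excess pair × P = +26795 cm⁻¹; total 11513 cm⁻¹.
The difference is 11513 − (-6792) = 18305 cm⁻¹, so high-spin lies lower.

18305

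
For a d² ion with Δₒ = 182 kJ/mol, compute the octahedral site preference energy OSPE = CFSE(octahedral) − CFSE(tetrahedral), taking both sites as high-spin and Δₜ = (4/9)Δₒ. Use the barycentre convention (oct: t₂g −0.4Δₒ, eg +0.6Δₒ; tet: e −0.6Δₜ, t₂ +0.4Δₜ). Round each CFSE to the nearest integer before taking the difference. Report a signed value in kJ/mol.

Octahedral high-spin t₂g² eg⁰: CFSE = -0.8 × 182 = -146 kJ/mol.
Tetrahedral e² t₂⁰ gives -1.2Δₜ = -1.2 × (4/9) × 182 = -97 kJ/mol.
Subtracting, OSPE = -146 − (-97) = -49 kJ/mol.

-49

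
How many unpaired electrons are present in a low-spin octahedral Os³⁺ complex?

Group 8 minus oxidation state +3 gives a d⁵ configuration for Os³⁺.
Configuration: t₂g⁵ eg⁰, giving 1 unpaired electron.

1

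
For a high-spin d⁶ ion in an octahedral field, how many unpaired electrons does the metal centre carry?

4

Configuration: t₂g⁴ eg², giving 4 unpaired electrons.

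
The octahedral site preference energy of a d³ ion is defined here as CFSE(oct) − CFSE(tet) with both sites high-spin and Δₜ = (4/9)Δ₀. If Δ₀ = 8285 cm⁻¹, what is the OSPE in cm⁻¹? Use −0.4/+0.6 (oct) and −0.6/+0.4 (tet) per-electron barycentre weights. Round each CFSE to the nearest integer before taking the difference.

Octahedral high-spin t₂g³ eg⁰: CFSE = -1.2 × 8285 = -9942 cm⁻¹.
In a tetrahedral site the filling is e² t₂¹: CFSE(tet) = -0.8Δₜ = -0.8 × (4/9)(8285) = -2946 cm⁻¹.
Subtracting, OSPE = -9942 − (-2946) = -6996 cm⁻¹.

-6996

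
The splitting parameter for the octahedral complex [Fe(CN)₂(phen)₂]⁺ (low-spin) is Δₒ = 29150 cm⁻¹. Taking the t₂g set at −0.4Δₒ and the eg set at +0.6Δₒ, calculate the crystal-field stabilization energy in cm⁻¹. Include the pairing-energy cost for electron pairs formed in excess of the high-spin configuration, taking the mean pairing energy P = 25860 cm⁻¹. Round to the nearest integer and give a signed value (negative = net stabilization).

Ligand charges: 2×(-1) from CN⁻ and 2×(+0) from phen sum to -2; with overall charge +1, Fe is +3.
Fe is in group 8, so Fe³⁺ is d⁵ (8 − 3 = 5).
Configuration: t₂g⁵ eg⁰.
CFSE(orbital) = 5×(-0.4Δₒ) + 0×(0.6Δₒ) = -2.0Δₒ; with Δₒ = 29150 cm⁻¹ that is -58300 cm⁻¹.
Relative to high-spin t₂g³ eg² (0 paired), the low-spin configuration has 2 additional pairs, contributing +2 × 25860 = +51720 cm⁻¹.
Overall CFSE = -58300 + 51720 = -6580 cm⁻¹.

-6580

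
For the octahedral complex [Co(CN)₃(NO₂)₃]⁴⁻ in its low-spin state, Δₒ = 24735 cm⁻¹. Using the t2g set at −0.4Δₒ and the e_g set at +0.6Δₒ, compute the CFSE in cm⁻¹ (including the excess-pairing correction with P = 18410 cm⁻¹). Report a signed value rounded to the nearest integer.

-26113

Ligand charges: 3×(-1) from CN⁻ and 3×(-1) from NO₂⁻ sum to -6; with overall charge -4, Co is +2.
Co sits in group 9; removing 2 electrons leaves Co²⁺ with 9 − 2 = 7 d electrons.
Configuration: t2g^6 e_g^1.
Orbital CFSE = 6(-0.4) + 1(0.6) = -1.8Δₒ = -1.8 × 24735 = -44523 cm⁻¹.
High-spin d⁷ would be t2g^5 e_g^2 with 2 pairs; low-spin has 3, so 1 excess pair costs +1P = +18410 cm⁻¹.
Combining: -44523 + 18410 = -26113 cm⁻¹.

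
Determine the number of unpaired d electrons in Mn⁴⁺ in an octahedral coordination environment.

3

Mn is in group 7, so Mn⁴⁺ is d³ (7 − 4 = 3).
Configuration: t2g^3 e_g^0, giving 3 unpaired electrons.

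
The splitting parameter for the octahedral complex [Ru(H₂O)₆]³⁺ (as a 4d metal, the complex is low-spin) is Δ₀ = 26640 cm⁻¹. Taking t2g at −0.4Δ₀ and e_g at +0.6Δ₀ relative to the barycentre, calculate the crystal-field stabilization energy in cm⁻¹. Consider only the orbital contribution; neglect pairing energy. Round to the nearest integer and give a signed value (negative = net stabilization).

-53280

H₂O is neutral, so the +3 overall charge sits on Ru: oxidation state +3.
Ru sits in group 8; removing 3 electrons leaves Ru³⁺ with 8 − 3 = 5 d electrons.
Electron filling gives t2g^5 e_g^0.
Orbital CFSE = 5(-0.4) + 0(0.6) = -2.0Δ₀ = -2.0 × 26640 = -53280 cm⁻¹.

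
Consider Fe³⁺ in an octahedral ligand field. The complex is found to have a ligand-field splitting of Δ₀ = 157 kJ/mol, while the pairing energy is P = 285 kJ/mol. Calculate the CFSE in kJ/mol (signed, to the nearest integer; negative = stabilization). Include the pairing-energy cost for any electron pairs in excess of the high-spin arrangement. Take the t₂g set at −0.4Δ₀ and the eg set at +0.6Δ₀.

Group 8 minus oxidation state +3 gives a d⁵ configuration for Fe³⁺.
Δ₀ < P, so pairing is avoided: the ground state is high-spin.
Configuration: t₂g³ eg².
Orbital CFSE = 0.0Δ₀ = 0.0 × 157 = 0 kJ/mol.
High-spin has no excess pairs, so no pairing correction applies.

0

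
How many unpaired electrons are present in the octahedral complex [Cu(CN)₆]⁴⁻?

Each CN⁻ contributes -1; 6 × (-1) = -6. With overall charge -4, Cu is in the +2 oxidation state.
Cu sits in group 11; removing 2 electrons leaves Cu²⁺ with 11 − 2 = 9 d electrons.
For octahedral d⁹ the high- and low-spin configurations coincide.
Configuration: t2g^6 e_g^3, giving 1 unpaired electron.

1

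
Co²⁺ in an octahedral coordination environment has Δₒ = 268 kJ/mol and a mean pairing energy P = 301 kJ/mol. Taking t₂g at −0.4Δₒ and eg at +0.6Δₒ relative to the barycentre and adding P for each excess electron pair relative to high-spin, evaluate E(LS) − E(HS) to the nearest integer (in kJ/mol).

Co²⁺: group 9, so d-count = 9 − 2 = 7.
In the high-spin limit (t₂g⁵ eg²) the orbital term is -0.8Δₒ = -214 kJ/mol, with no excess pairing.
Low-spin t₂g⁶ eg¹ gives -1.8Δₒ = -482 kJ/mol, but forming 1 extra pair costs 1P = 301 kJ/mol, so E(LS) = -482 + 301 = -181 kJ/mol.
E(LS) − E(HS) = -181 − (-214) = 33 kJ/mol.

33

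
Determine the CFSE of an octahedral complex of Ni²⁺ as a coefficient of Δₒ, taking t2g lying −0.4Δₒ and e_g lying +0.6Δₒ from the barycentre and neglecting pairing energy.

-1.2 Δₒ

Ni²⁺: group 10, so d-count = 10 − 2 = 8.
Configuration: t2g^6 e_g^2.
CFSE = 6(-0.4Δₒ) + 2(0.6Δₒ) = -2.4Δₒ + 1.2Δₒ = -1.2Δₒ.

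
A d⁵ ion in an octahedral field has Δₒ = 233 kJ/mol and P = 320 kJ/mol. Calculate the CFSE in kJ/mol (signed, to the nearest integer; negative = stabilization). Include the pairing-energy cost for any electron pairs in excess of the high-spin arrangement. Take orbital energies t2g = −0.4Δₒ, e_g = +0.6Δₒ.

Δₒ < P, so pairing is avoided: the ground state is high-spin.
That gives t2g^3 e_g^2.
Orbital CFSE = 0.0Δₒ = 0.0 × 233 = 0 kJ/mol.
High-spin has no excess pairs, so no pairing correction applies.

0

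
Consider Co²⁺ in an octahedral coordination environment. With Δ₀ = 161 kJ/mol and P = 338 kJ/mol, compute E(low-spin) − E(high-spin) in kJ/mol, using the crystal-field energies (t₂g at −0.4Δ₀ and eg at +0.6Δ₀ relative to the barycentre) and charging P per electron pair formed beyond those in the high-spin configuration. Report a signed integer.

Group 9 minus oxidation state +2 gives a d⁷ configuration for Co²⁺.
In the high-spin limit (t₂g⁵ eg²) the orbital term is -0.8Δ₀ = -129 kJ/mol, with no excess pairing.
Low-spin t₂g⁶ eg¹ gives -1.8Δ₀ = -290 kJ/mol, but forming 1 extra pair costs 1P = 338 kJ/mol, so E(LS) = -290 + 338 = 48 kJ/mol.
Thus E(LS) − E(HS) = 177 kJ/mol.

177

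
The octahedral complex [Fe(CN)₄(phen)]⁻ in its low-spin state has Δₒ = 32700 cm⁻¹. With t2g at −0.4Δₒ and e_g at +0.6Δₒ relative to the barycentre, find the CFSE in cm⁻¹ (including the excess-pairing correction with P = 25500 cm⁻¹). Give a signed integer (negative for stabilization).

-14400

Ligand charges: 4×(-1) from CN⁻ and 1×(+0) from phen sum to -4; with overall charge -1, Fe is +3.
Fe sits in group 8; removing 3 electrons leaves Fe³⁺ with 8 − 3 = 5 d electrons.
Electron filling gives t2g^5 e_g^0.
The orbital stabilization is -2.0Δₒ = -2.0 × 32700 = -65400 cm⁻¹.
Pairing penalty: 2 pairs vs 0 in the high-spin reference → 2 extra × P = 51000 cm⁻¹.
Overall CFSE = -65400 + 51000 = -14400 cm⁻¹.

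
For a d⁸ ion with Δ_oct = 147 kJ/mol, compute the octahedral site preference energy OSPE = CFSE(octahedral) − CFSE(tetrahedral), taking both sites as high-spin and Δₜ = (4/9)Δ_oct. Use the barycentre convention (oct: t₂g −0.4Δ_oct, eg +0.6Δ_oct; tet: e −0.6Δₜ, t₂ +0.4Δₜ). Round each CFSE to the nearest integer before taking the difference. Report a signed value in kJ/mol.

In an octahedral site d⁸ (HS) is t2g^6 e_g^2, giving CFSE(oct) = -1.2Δ_oct = -176 kJ/mol.
Tetrahedral e^4 t2^4 gives -0.8Δₜ = -0.8 × (4/9) × 147 = -52 kJ/mol.
OSPE = -176 − (-52) = -124 kJ/mol.

-124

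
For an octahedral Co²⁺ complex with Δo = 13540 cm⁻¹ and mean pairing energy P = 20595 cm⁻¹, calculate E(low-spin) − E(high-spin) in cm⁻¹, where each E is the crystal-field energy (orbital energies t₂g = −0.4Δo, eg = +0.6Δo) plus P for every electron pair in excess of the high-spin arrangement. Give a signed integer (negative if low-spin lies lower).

Co²⁺: group 9, so d-count = 9 − 2 = 7.
High-spin d⁷ fills as t₂g⁵ eg² with CFSE 5(−0.4) + 2(+0.6) = -0.8Δo = -10832 cm⁻¹.
For low-spin the configuration is t₂g⁶ eg¹: orbital energy -1.8 × 13540 = -24372 cm⁻¹, and 1 additional pair relative to high-spin adds 20595 cm⁻¹, giving -3777 cm⁻¹.
E(LS) − E(HS) = -3777 − (-10832) = 7055 cm⁻¹.

7055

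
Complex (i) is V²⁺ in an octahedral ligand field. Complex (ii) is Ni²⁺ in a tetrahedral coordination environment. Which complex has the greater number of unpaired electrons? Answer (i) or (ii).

(i): V sits in group 5; removing 2 electrons leaves V²⁺ with 5 − 2 = 3 d electrons; t₂g³ eg⁰ → 3 unpaired.
(ii): Ni is in group 10, so Ni²⁺ is d⁸ (10 − 2 = 8); Tetrahedral fields are weak (Δₜ ≈ 4/9 Δₒ), so electrons fill high-spin; e^4 t2^4 → 2 unpaired.
So (i) has more unpaired electrons.

(i)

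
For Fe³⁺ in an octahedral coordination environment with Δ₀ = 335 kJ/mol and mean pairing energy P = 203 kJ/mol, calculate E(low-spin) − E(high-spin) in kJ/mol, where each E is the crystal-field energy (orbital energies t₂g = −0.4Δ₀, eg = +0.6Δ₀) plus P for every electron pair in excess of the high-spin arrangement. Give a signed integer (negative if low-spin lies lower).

-264

Fe sits in group 8; removing 3 electrons leaves Fe³⁺ with 8 − 3 = 5 d electrons.
In the high-spin limit (t₂g³ eg²) the orbital term is 0.0Δ₀ = 0 kJ/mol, with no excess pairing.
Low-spin: t₂g⁵ eg⁰, orbital CFSE = -2.0Δ₀ = -670 kJ/mol; plus 2 excess pairs × P = +406 kJ/mol; total -264 kJ/mol.
E(LS) − E(HS) = -264 − (0) = -264 kJ/mol.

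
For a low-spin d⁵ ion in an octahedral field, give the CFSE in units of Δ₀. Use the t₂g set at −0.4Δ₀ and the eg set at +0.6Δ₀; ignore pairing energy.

-2.0 Δ₀

Configuration: t₂g⁵ eg⁰.
CFSE = 5(-0.4Δ₀) + 0(0.6Δ₀) = -2.0Δ₀ + 0.0Δ₀ = -2.0Δ₀.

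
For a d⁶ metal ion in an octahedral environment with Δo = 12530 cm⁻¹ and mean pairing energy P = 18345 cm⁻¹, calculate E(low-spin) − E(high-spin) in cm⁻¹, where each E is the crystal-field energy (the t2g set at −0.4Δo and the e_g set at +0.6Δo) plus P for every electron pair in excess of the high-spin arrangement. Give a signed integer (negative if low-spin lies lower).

High-spin d⁶ fills as t2g^4 e_g^2 with CFSE 4(−0.4) + 2(+0.6) = -0.4Δo = -5012 cm⁻¹.
For low-spin the configuration is t2g^6 e_g^0: orbital energy -2.4 × 12530 = -30072 cm⁻¹, and 2 additional pairs relative to high-spin add 36690 cm⁻¹, giving 6618 cm⁻¹.
E(LS) − E(HS) = 6618 − (-5012) = 11630 cm⁻¹.

11630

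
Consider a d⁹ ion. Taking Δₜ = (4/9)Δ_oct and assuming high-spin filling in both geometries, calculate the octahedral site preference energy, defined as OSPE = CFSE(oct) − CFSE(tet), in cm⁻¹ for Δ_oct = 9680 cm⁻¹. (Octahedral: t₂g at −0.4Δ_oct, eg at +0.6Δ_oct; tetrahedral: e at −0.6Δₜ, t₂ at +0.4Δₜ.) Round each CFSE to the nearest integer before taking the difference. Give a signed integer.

Octahedral high-spin t₂g⁶ eg³: CFSE = -0.6 × 9680 = -5808 cm⁻¹.
Tetrahedral: e⁴ t₂⁵, CFSE = 4(−0.6) + 5(+0.4) = -0.4Δₜ = -0.4 × (4/9) × 9680 = -1721 cm⁻¹.
Subtracting, OSPE = -5808 − (-1721) = -4087 cm⁻¹.

-4087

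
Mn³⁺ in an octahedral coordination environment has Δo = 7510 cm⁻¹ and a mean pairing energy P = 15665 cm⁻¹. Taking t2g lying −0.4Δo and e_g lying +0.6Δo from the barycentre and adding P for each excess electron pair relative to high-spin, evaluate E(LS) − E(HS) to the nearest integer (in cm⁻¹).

Group 7 minus oxidation state +3 gives a d⁴ configuration for Mn³⁺.
In the high-spin limit (t2g^3 e_g^1) the orbital term is -0.6Δo = -4506 cm⁻¹, with no excess pairing.
For low-spin the configuration is t2g^4 e_g^0: orbital energy -1.6 × 7510 = -12016 cm⁻¹, and 1 additional pair relative to high-spin adds 15665 cm⁻¹, giving 3649 cm⁻¹.
The difference is 3649 − (-4506) = 8155 cm⁻¹, so high-spin lies lower.

8155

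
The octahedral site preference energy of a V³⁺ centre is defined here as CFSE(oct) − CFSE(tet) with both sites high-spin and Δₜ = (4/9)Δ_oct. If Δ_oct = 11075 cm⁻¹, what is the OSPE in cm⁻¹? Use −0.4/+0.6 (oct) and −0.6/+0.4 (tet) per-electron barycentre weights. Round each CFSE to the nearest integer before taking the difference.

-2953

V sits in group 5; removing 3 electrons leaves V³⁺ with 5 − 3 = 2 d electrons.
Octahedral high-spin t2g^2 e_g^0: CFSE = -0.8 × 11075 = -8860 cm⁻¹.
In a tetrahedral site the filling is e^2 t2^0: CFSE(tet) = -1.2Δₜ = -1.2 × (4/9)(11075) = -5907 cm⁻¹.
OSPE = -8860 − (-5907) = -2953 cm⁻¹.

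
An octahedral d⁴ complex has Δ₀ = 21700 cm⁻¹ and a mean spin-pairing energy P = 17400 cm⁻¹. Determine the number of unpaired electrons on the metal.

With Δ₀ > P the complex is low-spin.
Filling d⁴ accordingly: t₂g⁴ eg⁰.
Unpaired electrons: 2.

2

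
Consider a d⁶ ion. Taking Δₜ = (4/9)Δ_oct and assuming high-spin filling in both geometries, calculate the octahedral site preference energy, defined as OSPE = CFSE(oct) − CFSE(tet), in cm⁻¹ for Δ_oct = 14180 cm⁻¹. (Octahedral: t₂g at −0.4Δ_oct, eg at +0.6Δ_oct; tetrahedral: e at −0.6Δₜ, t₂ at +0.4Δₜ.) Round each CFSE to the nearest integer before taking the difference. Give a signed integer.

Octahedral (high-spin): t2g^4 e_g^2, CFSE = 4(−0.4) + 2(+0.6) = -0.4Δ_oct = -0.4 × 14180 = -5672 cm⁻¹.
Tetrahedral: e^3 t2^3, CFSE = 3(−0.6) + 3(+0.4) = -0.6Δₜ = -0.6 × (4/9) × 14180 = -3781 cm⁻¹.
OSPE = -5672 − (-3781) = -1891 cm⁻¹.

-1891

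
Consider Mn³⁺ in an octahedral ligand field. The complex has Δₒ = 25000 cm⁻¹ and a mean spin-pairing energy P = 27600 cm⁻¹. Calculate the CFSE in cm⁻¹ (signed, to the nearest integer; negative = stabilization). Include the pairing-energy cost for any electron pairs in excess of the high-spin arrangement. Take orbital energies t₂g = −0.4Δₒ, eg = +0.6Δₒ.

Mn is in group 7, so Mn³⁺ is d⁴ (7 − 3 = 4).
With Δₒ < P the complex is high-spin.
Configuration: t₂g³ eg¹.
Orbital CFSE = -0.6Δₒ = -0.6 × 25000 = -15000 cm⁻¹.
High-spin has no excess pairs, so no pairing correction applies.

-15000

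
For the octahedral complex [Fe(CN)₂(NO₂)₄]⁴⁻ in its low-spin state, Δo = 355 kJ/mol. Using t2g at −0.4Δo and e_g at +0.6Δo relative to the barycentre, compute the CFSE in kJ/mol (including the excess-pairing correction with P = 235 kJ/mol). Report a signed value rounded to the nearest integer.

-382

Ligand charges: 2×(-1) from CN⁻ and 4×(-1) from NO₂⁻ sum to -6; with overall charge -4, Fe is +2.
Fe sits in group 8; removing 2 electrons leaves Fe²⁺ with 8 − 2 = 6 d electrons.
Configuration: t2g^6 e_g^0.
CFSE(orbital) = 6×(-0.4Δo) + 0×(0.6Δo) = -2.4Δo; with Δo = 355 kJ/mol that is -852 kJ/mol.
Relative to high-spin t2g^4 e_g^2 (1 paired), the low-spin configuration has 2 additional pairs, contributing +2 × 235 = +470 kJ/mol.
Combining: -852 + 470 = -382 kJ/mol.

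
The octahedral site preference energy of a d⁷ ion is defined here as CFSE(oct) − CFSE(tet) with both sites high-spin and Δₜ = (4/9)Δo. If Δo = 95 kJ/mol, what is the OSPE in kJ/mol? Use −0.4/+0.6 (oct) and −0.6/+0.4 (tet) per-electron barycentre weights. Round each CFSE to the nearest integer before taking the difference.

Octahedral (high-spin): t2g^5 e_g^2, CFSE = 5(−0.4) + 2(+0.6) = -0.8Δo = -0.8 × 95 = -76 kJ/mol.
Tetrahedral e^4 t2^3 gives -1.2Δₜ = -1.2 × (4/9) × 95 = -51 kJ/mol.
OSPE = -76 − (-51) = -25 kJ/mol.

-25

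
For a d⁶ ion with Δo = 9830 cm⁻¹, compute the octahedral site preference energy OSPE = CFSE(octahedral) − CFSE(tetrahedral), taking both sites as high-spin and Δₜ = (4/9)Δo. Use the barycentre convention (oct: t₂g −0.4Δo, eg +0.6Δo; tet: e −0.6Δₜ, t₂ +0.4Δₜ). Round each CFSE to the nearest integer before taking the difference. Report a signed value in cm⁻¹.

Octahedral high-spin t2g^4 e_g^2: CFSE = -0.4 × 9830 = -3932 cm⁻¹.
Tetrahedral: e^3 t2^3, CFSE = 3(−0.6) + 3(+0.4) = -0.6Δₜ = -0.6 × (4/9) × 9830 = -2621 cm⁻¹.
Subtracting, OSPE = -3932 − (-2621) = -1311 cm⁻¹.

-1311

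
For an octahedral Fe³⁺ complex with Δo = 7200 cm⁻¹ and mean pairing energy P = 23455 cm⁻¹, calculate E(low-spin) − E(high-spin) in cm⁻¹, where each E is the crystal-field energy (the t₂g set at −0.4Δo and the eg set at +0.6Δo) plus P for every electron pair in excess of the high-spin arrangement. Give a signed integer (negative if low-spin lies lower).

32510

Group 8 minus oxidation state +3 gives a d⁵ configuration for Fe³⁺.
High-spin d⁵ fills as t₂g³ eg² with CFSE 3(−0.4) + 2(+0.6) = 0.0Δo = 0 cm⁻¹.
For low-spin the configuration is t₂g⁵ eg⁰: orbital energy -2.0 × 7200 = -14400 cm⁻¹, and 2 additional pairs relative to high-spin add 46910 cm⁻¹, giving 32510 cm⁻¹.
Thus E(LS) − E(HS) = 32510 cm⁻¹.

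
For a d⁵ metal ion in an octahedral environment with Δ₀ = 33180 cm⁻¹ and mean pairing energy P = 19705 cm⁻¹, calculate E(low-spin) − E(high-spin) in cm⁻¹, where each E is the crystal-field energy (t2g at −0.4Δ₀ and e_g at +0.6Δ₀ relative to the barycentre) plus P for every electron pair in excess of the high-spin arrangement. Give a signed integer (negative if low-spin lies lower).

-26950

High-spin: t2g^3 e_g^2, CFSE = 0.0Δ₀ = 0 cm⁻¹.
Low-spin: t2g^5 e_g^0, orbital CFSE = -2.0Δ₀ = -66360 cm⁻¹; plus 2 excess pairs × P = +39410 cm⁻¹; total -26950 cm⁻¹.
Thus E(LS) − E(HS) = -26950 cm⁻¹.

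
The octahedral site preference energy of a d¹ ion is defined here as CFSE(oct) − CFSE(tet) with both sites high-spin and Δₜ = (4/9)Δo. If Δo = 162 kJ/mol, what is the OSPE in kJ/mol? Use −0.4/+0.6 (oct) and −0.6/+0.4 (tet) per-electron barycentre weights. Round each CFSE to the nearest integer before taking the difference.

In an octahedral site d¹ (HS) is t₂g¹ eg⁰, giving CFSE(oct) = -0.4Δo = -65 kJ/mol.
In a tetrahedral site the filling is e¹ t₂⁰: CFSE(tet) = -0.6Δₜ = -0.6 × (4/9)(162) = -43 kJ/mol.
OSPE = -65 − (-43) = -22 kJ/mol.

-22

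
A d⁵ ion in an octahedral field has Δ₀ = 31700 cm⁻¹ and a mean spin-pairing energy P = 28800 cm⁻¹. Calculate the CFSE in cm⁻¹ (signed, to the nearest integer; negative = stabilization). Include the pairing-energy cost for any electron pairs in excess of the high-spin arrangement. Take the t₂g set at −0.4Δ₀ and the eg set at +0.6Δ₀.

-5800

Δ₀ > P, so pairing is preferred: the ground state is low-spin.
Configuration: t₂g⁵ eg⁰.
Orbital CFSE = -2.0Δ₀ = -2.0 × 31700 = -63400 cm⁻¹.
Excess pairs vs high-spin: 2 − 0 = 2; pairing cost = +57600 cm⁻¹.
Net CFSE = -63400 + 57600 = -5800 cm⁻¹.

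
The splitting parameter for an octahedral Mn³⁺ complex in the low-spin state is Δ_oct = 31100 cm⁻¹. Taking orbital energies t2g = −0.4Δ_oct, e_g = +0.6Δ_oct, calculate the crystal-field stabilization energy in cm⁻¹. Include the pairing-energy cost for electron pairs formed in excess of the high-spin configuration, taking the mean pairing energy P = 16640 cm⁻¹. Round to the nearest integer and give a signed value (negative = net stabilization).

Mn sits in group 7; removing 3 electrons leaves Mn³⁺ with 7 − 3 = 4 d electrons.
Configuration: t2g^4 e_g^0.
The orbital stabilization is -1.6Δ_oct = -1.6 × 31100 = -49760 cm⁻¹.
Relative to high-spin t2g^3 e_g^1 (0 paired), the low-spin configuration has 1 additional pair, contributing +1 × 16640 = +16640 cm⁻¹.
Overall CFSE = -49760 + 16640 = -33120 cm⁻¹.

-33120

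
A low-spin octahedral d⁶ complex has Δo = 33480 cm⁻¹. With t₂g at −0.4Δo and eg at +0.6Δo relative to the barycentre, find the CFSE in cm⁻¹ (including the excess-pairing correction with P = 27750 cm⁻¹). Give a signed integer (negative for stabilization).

Electron filling gives t₂g⁶ eg⁰.
CFSE(orbital) = 6×(-0.4Δo) + 0×(0.6Δo) = -2.4Δo; with Δo = 33480 cm⁻¹ that is -80352 cm⁻¹.
High-spin d⁶ would be t₂g⁴ eg² with 1 pair; low-spin has 3, so 2 excess pairs cost +2P = +55500 cm⁻¹.
Overall CFSE = -80352 + 55500 = -24852 cm⁻¹.

-24852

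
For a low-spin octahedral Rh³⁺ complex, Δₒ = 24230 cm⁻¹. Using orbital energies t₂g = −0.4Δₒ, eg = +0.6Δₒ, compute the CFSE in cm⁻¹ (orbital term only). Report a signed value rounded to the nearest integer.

Rh is in group 9, so Rh³⁺ is d⁶ (9 − 3 = 6).
Configuration: t₂g⁶ eg⁰.
Orbital CFSE = 6(-0.4) + 0(0.6) = -2.4Δₒ = -2.4 × 24230 = -58152 cm⁻¹.

-58152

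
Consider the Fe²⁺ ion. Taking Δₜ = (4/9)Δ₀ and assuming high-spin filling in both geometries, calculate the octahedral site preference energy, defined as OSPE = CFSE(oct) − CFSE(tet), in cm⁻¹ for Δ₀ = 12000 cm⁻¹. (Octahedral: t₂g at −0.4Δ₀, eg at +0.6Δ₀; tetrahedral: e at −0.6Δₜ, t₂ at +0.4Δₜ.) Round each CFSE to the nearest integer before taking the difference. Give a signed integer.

Group 8 minus oxidation state +2 gives a d⁶ configuration for Fe²⁺.
Octahedral (high-spin): t₂g⁴ eg², CFSE = 4(−0.4) + 2(+0.6) = -0.4Δ₀ = -0.4 × 12000 = -4800 cm⁻¹.
Tetrahedral e³ t₂³ gives -0.6Δₜ = -0.6 × (4/9) × 12000 = -3200 cm⁻¹.
OSPE = -4800 − (-3200) = -1600 cm⁻¹.

-1600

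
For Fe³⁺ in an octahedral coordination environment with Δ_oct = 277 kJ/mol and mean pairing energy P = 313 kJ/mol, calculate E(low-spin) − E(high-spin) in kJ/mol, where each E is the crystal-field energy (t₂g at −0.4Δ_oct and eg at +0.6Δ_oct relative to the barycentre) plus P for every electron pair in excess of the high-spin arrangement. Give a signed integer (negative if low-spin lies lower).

Fe³⁺: group 8, so d-count = 8 − 3 = 5.
In the high-spin limit (t₂g³ eg²) the orbital term is 0.0Δ_oct = 0 kJ/mol, with no excess pairing.
Low-spin: t₂g⁵ eg⁰, orbital CFSE = -2.0Δ_oct = -554 kJ/mol; plus 2 excess pairs × P = +626 kJ/mol; total 72 kJ/mol.
E(LS) − E(HS) = 72 − (0) = 72 kJ/mol.

72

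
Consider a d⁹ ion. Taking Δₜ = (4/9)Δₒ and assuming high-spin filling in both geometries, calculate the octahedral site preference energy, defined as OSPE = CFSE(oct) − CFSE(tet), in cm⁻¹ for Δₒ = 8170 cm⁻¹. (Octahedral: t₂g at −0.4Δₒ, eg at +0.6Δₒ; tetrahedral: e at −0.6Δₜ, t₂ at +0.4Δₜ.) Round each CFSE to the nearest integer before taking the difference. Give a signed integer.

In an octahedral site d⁹ (HS) is t2g^6 e_g^3, giving CFSE(oct) = -0.6Δₒ = -4902 cm⁻¹.
Tetrahedral e^4 t2^5 gives -0.4Δₜ = -0.4 × (4/9) × 8170 = -1452 cm⁻¹.
OSPE = CFSE(oct) − CFSE(tet) = -4902 − (-1452) = -3450 cm⁻¹.

-3450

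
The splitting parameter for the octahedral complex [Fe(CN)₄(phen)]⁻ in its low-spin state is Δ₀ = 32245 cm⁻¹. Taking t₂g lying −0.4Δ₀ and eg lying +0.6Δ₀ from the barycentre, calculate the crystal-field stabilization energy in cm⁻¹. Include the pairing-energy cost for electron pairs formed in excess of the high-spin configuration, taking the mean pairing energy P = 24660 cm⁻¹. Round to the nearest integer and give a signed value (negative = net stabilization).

-15170

Ligand charges: 4×(-1) from CN⁻ and 1×(+0) from phen sum to -4; with overall charge -1, Fe is +3.
Group 8 minus oxidation state +3 gives a d⁵ configuration for Fe³⁺.
Configuration: t₂g⁵ eg⁰.
The orbital stabilization is -2.0Δ₀ = -2.0 × 32245 = -64490 cm⁻¹.
Pairing penalty: 2 pairs vs 0 in the high-spin reference → 2 extra × P = 49320 cm⁻¹.
Net CFSE = -64490 + 49320 = -15170 cm⁻¹.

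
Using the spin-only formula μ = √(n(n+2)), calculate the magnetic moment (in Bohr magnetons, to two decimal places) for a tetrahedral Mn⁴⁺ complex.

3.87 Bohr magnetons

Mn is in group 7, so Mn⁴⁺ is d³ (7 − 4 = 3).
With tetrahedral geometry the complex is necessarily high-spin.
Configuration: e² t₂¹ → 3 unpaired electrons.
μ(spin-only) = √[3(3+2)] = √15 ≈ 3.87 Bohr magnetons.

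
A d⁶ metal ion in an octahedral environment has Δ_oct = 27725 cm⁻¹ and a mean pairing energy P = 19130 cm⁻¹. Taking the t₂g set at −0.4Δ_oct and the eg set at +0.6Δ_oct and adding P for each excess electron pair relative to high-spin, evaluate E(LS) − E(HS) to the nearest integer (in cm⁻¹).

-17190

In the high-spin limit (t₂g⁴ eg²) the orbital term is -0.4Δ_oct = -11090 cm⁻¹, with no excess pairing.
Low-spin t₂g⁶ eg⁰ gives -2.4Δ_oct = -66540 cm⁻¹, but forming 2 extra pairs costs 2P = 38260 cm⁻¹, so E(LS) = -66540 + 38260 = -28280 cm⁻¹.
E(LS) − E(HS) = -28280 − (-11090) = -17190 cm⁻¹.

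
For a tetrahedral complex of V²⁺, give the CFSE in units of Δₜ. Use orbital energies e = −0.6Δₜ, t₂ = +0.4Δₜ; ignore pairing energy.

Group 5 minus oxidation state +2 gives a d³ configuration for V²⁺.
With tetrahedral geometry the complex is necessarily high-spin.
Configuration: e² t₂¹.
CFSE = 2(-0.6Δₜ) + 1(0.4Δₜ) = -1.2Δₜ + 0.4Δₜ = -0.8Δₜ.

-0.8 Δₜ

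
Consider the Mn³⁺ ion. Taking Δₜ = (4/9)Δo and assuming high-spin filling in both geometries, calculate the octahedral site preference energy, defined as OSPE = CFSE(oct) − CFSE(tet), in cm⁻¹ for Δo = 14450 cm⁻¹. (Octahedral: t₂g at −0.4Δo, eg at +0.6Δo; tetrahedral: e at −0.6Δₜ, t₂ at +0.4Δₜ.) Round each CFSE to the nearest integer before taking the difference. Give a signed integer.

-6101

Group 7 minus oxidation state +3 gives a d⁴ configuration for Mn³⁺.
Octahedral high-spin t2g^3 e_g^1: CFSE = -0.6 × 14450 = -8670 cm⁻¹.
Tetrahedral: e^2 t2^2, CFSE = 2(−0.6) + 2(+0.4) = -0.4Δₜ = -0.4 × (4/9) × 14450 = -2569 cm⁻¹.
OSPE = CFSE(oct) − CFSE(tet) = -8670 − (-2569) = -6101 cm⁻¹.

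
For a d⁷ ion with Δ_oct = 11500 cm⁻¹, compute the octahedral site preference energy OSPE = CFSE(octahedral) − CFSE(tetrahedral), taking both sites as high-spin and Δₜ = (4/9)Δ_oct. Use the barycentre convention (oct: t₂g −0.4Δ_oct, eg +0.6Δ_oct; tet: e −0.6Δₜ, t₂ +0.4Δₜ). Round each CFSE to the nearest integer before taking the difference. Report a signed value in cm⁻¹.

-3067

In an octahedral site d⁷ (HS) is t₂g⁵ eg², giving CFSE(oct) = -0.8Δ_oct = -9200 cm⁻¹.
Tetrahedral e⁴ t₂³ gives -1.2Δₜ = -1.2 × (4/9) × 11500 = -6133 cm⁻¹.
Subtracting, OSPE = -9200 − (-6133) = -3067 cm⁻¹.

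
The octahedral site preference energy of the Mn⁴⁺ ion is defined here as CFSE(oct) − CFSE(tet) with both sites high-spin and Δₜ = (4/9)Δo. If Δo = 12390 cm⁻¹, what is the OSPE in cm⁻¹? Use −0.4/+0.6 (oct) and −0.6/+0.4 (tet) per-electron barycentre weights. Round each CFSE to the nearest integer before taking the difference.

-10463

Mn is in group 7, so Mn⁴⁺ is d³ (7 − 4 = 3).
Octahedral high-spin t2g^3 e_g^0: CFSE = -1.2 × 12390 = -14868 cm⁻¹.
Tetrahedral: e^2 t2^1, CFSE = 2(−0.6) + 1(+0.4) = -0.8Δₜ = -0.8 × (4/9) × 12390 = -4405 cm⁻¹.
Subtracting, OSPE = -14868 − (-4405) = -10463 cm⁻¹.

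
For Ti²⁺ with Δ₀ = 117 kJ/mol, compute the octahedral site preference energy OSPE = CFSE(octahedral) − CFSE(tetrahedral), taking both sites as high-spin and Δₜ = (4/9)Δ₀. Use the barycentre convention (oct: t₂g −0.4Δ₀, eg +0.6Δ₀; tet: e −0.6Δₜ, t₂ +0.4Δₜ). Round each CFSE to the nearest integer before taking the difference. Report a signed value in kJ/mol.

Ti²⁺: group 4, so d-count = 4 − 2 = 2.
Octahedral high-spin t₂g² eg⁰: CFSE = -0.8 × 117 = -94 kJ/mol.
Tetrahedral: e² t₂⁰, CFSE = 2(−0.6) + 0(+0.4) = -1.2Δₜ = -1.2 × (4/9) × 117 = -62 kJ/mol.
Subtracting, OSPE = -94 − (-62) = -32 kJ/mol.

-32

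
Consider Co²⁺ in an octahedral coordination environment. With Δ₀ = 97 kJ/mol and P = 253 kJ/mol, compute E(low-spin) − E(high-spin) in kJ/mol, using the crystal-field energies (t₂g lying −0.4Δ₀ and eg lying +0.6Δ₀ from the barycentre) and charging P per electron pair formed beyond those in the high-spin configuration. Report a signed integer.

156

Group 9 minus oxidation state +2 gives a d⁷ configuration for Co²⁺.
In the high-spin limit (t₂g⁵ eg²) the orbital term is -0.8Δ₀ = -78 kJ/mol, with no excess pairing.
Low-spin t₂g⁶ eg¹ gives -1.8Δ₀ = -175 kJ/mol, but forming 1 extra pair costs 1P = 253 kJ/mol, so E(LS) = -175 + 253 = 78 kJ/mol.
The difference is 78 − (-78) = 156 kJ/mol, so high-spin lies lower.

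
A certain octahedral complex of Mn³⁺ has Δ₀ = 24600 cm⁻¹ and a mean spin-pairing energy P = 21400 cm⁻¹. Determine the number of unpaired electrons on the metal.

Group 7 minus oxidation state +3 gives a d⁴ configuration for Mn³⁺.
Here Δ₀ > P (24600 > 21400), so the low-spin state is favoured.
That gives t₂g⁴ eg⁰.
Unpaired electrons: 2.

2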